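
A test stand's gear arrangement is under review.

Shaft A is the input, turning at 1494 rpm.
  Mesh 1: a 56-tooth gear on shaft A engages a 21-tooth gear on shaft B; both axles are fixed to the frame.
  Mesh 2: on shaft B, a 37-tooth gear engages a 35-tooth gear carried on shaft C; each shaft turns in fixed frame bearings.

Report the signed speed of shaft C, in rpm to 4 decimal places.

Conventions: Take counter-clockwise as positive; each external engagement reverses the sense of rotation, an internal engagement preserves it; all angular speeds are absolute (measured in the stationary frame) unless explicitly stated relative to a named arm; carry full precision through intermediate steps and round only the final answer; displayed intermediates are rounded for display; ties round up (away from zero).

+4211.6571 rpm

class = fixed-axis compound train [2 meshes; 2 ratios multiply, 2 sense flips]
mesh 1 [56T→21T]: ω = 1494.0000×56/21 = 3984.0000 rpm, sense flips to −
mesh 2 [37T→35T]: ω = 3984.0000×37/35 = 4211.6571 rpm, sense flips to +
signed output speed = +4211.6571 rpm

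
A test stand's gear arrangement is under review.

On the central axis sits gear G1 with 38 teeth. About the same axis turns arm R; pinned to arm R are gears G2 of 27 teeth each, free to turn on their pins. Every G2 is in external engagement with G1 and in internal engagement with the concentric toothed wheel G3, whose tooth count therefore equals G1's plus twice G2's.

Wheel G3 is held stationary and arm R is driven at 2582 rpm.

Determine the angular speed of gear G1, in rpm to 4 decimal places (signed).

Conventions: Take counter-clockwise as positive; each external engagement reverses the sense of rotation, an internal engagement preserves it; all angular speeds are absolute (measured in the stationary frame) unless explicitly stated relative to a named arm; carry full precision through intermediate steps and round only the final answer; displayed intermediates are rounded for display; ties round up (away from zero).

planetary set (38T centre, 27T on arm, 92T internal) — Willis relation
normalise by the input: solve with ω_arm = 1, then scale by 2582 rpm
ring teeth: 38 + 2·27 = 92
38(ω_sun−ω_arm) = −92(ω_ring−ω_arm),  ω_ring = 0, ω_arm = 1
ω_sun = 1 − (92/38)(0−1) = 65/19
scale: ω_sun = 65/19 × 2582 rpm = +8833.1579 rpm

+8833.1579 rpm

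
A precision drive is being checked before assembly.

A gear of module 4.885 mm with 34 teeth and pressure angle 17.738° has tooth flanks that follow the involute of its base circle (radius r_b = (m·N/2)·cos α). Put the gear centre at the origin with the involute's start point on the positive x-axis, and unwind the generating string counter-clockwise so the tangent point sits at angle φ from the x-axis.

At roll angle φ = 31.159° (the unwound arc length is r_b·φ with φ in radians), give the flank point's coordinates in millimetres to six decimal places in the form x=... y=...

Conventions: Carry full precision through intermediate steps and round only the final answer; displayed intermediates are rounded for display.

single-mesh involute tooth geometry (34T wheel at module 4.885)
pitch radius r_p = m·N/2 = 4.885·34/2 = 83.045000
base radius r_b = r_p·cos α = 83.045000·cos 17.738° = 79.097010
roll angle φ = 31.159° = 0.54382714 rad
x = r_b·(cos φ + φ·sin φ) = 89.942708
y = r_b·(sin φ − φ·cos φ) = 4.116447

x=89.942708 y=4.116447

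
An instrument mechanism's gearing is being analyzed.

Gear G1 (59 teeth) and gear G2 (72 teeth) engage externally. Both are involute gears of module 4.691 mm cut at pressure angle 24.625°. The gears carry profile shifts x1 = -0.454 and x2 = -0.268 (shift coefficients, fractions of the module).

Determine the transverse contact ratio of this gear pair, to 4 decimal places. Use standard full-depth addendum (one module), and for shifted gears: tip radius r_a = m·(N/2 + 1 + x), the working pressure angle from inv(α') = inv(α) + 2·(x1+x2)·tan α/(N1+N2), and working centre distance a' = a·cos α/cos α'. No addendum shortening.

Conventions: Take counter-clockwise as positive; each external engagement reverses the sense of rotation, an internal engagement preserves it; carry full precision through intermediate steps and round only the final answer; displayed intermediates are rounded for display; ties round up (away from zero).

1.6711

class = single-mesh tooth geometry [involute pair 59T × 72T, m = 4.691]
base radii: r_b1 = 125.799037, r_b2 = 153.517468
tip radii: r_a1 = 140.945786, r_a2 = 172.309812
inv(α') = inv(24.625°) + 2·(-0.454-0.268)·tan α/(59+72) = 0.02352382  ⇒  α' = 23.14987°
a' = a·cos α / cos α' = 307.2605·cos 24.625°/cos 23.14987° = 303.776705
action lengths: √(r_a1²−r_b1²) = 63.563488, √(r_a2²−r_b2²) = 78.249972
base pitch p_b = π·m·cos α = 13.396926
CR = (63.563488 + 78.249972 − 303.776705·sin 23.14987°)/13.396926 = 1.671087
contact ratio ≈ 1.6711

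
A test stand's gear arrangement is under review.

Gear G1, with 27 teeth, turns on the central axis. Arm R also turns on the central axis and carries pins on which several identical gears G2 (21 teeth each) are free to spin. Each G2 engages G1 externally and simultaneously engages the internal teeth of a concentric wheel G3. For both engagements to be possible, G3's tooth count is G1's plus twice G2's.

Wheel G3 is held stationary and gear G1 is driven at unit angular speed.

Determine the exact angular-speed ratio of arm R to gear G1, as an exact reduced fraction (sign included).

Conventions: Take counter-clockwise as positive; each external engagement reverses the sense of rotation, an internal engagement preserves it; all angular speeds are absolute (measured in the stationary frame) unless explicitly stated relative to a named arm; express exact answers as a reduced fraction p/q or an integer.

planetary set (27T centre, 21T on arm, 69T internal) — Willis relation
ring teeth: 27 + 2·21 = 69
27(ω_sun−ω_arm) = −69(ω_ring−ω_arm),  ω_ring = 0, ω_sun = 1
27(1−ω_arm) = −69(0−ω_arm)  ⇒  96·ω_arm = 27  ⇒  ω_arm = 9/32
ω_out/ω_in = 9/32

9/32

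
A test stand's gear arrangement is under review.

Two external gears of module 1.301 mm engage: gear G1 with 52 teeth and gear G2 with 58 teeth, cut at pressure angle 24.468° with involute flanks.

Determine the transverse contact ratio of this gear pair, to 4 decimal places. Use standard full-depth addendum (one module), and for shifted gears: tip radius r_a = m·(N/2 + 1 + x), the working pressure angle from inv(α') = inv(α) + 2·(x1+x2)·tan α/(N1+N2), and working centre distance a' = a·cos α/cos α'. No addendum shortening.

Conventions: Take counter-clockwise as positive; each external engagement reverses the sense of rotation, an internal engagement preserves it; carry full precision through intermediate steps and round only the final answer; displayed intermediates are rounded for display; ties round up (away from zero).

1.5653

class = single-mesh tooth geometry [involute pair 52T × 58T, m = 1.301]
base radii: r_b1 = 30.788180, r_b2 = 34.340662
tip radii: r_a1 = 35.127000, r_a2 = 39.030000
no profile shift: α' = α, a' = a
action lengths: √(r_a1²−r_b1²) = 16.911361, √(r_a2²−r_b2²) = 18.548850
base pitch p_b = π·m·cos α = 3.720151
CR = (16.911361 + 18.548850 − 71.555000·sin 24.46800°)/3.720151 = 1.565315
contact ratio ≈ 1.5653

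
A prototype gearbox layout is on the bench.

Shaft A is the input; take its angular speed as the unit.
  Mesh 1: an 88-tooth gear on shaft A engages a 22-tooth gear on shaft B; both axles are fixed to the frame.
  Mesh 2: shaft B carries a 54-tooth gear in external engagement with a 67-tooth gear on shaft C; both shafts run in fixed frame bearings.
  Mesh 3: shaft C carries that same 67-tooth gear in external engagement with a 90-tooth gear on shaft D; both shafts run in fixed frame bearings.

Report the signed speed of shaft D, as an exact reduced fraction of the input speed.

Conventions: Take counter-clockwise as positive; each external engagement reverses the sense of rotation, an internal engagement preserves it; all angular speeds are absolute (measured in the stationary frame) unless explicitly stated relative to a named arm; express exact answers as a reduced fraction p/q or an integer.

-12/5

3-mesh fixed-axis compound train (all bearings frame-fixed)
mesh 1 [88T→22T]: |ω|/ω_in = 1×88/22 = 4, sense flips to −
mesh 2 [54T→67T]: |ω|/ω_in = 4×54/67 = 216/67, sense flips to +
mesh 3 [67T→90T]: |ω|/ω_in = (216/67)×67/90 = 12/5, sense flips to −
signed output speed (× input speed) = -12/5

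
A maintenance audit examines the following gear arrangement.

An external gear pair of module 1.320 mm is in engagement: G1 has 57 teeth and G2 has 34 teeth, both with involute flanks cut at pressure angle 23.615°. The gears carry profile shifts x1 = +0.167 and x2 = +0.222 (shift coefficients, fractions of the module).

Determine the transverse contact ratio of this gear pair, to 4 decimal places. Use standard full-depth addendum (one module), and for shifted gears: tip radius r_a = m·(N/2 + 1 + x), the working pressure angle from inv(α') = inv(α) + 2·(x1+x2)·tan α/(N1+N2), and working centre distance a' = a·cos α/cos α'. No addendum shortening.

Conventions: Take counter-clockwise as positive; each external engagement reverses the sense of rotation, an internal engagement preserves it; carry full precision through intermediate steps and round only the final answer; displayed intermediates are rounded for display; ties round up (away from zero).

single-mesh involute tooth geometry (57T engaging 34T at module 1.320)
base radii: r_b1 = 34.469622, r_b2 = 20.560827
tip radii: r_a1 = 39.160440, r_a2 = 24.053040
inv(α') = inv(23.615°) + 2·(+0.167+0.222)·tan α/(57+34) = 0.02877939  ⇒  α' = 24.68024°
a' = a·cos α / cos α' = 60.0600·cos 23.615°/cos 24.68024° = 60.562717
action lengths: √(r_a1²−r_b1²) = 18.584543, √(r_a2²−r_b2²) = 12.482032
base pitch p_b = π·m·cos α = 3.799632
CR = (18.584543 + 12.482032 − 60.562717·sin 24.68024°)/3.799632 = 1.520776
contact ratio ≈ 1.5208

1.5208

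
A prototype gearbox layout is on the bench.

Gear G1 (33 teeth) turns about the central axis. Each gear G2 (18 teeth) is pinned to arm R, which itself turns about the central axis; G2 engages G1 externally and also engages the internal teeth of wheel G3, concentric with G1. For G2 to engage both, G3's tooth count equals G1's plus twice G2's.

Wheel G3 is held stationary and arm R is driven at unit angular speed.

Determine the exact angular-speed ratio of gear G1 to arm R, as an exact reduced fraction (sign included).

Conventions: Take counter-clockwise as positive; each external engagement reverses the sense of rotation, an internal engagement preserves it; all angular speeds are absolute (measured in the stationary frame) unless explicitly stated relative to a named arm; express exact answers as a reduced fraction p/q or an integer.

recognized (axles ride arm R): planetary set, 33/18/69 teeth
ring teeth: 33 + 2·18 = 69
33(ω_sun−ω_arm) = −69(ω_ring−ω_arm),  ω_ring = 0, ω_arm = 1
ω_sun = 1 − (69/33)(0−1) = 34/11
ω_out/ω_in = 34/11

34/11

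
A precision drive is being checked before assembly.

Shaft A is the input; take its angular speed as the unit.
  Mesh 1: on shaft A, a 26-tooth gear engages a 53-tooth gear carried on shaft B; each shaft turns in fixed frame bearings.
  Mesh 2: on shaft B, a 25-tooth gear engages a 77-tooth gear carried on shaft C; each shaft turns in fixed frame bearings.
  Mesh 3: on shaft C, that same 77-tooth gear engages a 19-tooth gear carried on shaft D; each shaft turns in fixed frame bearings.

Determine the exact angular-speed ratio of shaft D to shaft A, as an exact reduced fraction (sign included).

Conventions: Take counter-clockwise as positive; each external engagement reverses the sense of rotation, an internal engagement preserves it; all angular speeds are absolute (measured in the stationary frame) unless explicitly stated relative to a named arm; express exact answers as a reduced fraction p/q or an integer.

class = fixed-axis compound train [3 meshes; 3 ratios multiply, 3 sense flips]
mesh 1 [26T→53T]: running ratio 26/53, sense −
mesh 2 [25T→77T]: running ratio 650/4081, sense +
mesh 3 [77T→19T]: running ratio 650/1007, sense −
ω_out/ω_in = -650/1007

-650/1007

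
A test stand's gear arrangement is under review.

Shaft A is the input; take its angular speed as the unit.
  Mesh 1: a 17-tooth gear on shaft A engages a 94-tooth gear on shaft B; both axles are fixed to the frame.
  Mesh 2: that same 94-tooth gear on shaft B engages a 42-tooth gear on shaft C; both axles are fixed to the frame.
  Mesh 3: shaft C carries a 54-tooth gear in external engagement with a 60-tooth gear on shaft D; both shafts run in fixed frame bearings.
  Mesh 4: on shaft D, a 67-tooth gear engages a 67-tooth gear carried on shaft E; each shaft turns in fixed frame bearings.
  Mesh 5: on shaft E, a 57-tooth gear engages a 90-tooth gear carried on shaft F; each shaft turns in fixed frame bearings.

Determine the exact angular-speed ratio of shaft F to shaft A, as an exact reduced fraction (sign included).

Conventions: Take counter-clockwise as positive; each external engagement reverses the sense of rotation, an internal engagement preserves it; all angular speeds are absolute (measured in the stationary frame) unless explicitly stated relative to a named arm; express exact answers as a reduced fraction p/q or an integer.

class = fixed-axis compound train [5 meshes; 5 ratios multiply, 5 sense flips]
mesh 1 [17T→94T]: running ratio 17/94, sense −
mesh 2 [94T→42T]: running ratio 17/42, sense +
mesh 3 [54T→60T]: running ratio 51/140, sense −
mesh 4 [67T→67T]: running ratio 51/140, sense +
mesh 5 [57T→90T]: running ratio 323/1400, sense −
ω_out/ω_in = -323/1400

-323/1400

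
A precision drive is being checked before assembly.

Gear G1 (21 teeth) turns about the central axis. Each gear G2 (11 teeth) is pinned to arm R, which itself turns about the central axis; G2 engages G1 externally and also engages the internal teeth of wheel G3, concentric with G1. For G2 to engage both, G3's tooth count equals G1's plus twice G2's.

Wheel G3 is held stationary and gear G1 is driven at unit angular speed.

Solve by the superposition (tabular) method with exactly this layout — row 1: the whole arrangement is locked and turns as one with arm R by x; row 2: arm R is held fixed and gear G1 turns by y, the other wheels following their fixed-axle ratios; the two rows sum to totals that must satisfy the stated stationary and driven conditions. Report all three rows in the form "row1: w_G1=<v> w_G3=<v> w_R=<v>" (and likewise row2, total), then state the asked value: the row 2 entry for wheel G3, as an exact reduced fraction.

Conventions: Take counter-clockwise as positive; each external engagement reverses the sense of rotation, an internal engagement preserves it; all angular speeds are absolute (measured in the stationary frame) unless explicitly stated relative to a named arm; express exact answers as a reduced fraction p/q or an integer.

row1: w_G1=21/64 w_G3=21/64 w_R=21/64
row2: w_G1=43/64 w_G3=-21/64 w_R=0
total: w_G1=1 w_G3=0 w_R=21/64
asked value: -21/64

class = planetary set [G3 = 21+2·11 = 43; Willis about the carrier]
superposition row 1 [locked train]: every member turns x
row 2: sun turns y, ring = −(21/43)·y, arm 0
boundary: total ω_ring = x − (21/43)·y = 0 and total ω_sun = x + y = 1  ⇒  y = 43/64, x = 21/64
row 2 ring = −(21/43)·43/64 = -21/64
totals (row 1 + row 2): sun 21/64 + 43/64 = 1, ring 21/64 + (-21/64) = 0, arm 21/64 + 0 = 21/64
asked cell (row2, ring) = -21/64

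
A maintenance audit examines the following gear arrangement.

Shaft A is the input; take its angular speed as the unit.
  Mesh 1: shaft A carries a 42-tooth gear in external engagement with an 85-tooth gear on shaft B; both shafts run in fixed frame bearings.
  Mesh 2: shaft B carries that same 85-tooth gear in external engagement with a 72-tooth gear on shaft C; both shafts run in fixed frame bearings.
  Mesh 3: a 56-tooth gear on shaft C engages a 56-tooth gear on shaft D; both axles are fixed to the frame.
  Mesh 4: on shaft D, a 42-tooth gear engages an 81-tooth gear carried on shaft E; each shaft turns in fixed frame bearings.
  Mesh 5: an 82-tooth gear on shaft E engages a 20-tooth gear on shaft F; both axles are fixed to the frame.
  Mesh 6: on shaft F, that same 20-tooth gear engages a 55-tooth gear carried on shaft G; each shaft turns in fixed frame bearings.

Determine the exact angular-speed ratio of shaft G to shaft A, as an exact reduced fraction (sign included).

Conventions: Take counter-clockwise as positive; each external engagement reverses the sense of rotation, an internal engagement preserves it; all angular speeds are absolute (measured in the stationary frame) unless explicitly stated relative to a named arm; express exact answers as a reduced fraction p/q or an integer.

2009/4455

class = fixed-axis compound train [6 meshes; 6 ratios multiply, 6 sense flips]
mesh 1 [42T→85T]: running ratio 42/85, sense −
mesh 2 [85T→72T]: running ratio 7/12, sense +
mesh 3 [56T→56T]: running ratio 7/12, sense −
mesh 4 [42T→81T]: running ratio 49/162, sense +
mesh 5 [82T→20T]: running ratio 2009/1620, sense −
mesh 6 [20T→55T]: running ratio 2009/4455, sense +
ω_out/ω_in = 2009/4455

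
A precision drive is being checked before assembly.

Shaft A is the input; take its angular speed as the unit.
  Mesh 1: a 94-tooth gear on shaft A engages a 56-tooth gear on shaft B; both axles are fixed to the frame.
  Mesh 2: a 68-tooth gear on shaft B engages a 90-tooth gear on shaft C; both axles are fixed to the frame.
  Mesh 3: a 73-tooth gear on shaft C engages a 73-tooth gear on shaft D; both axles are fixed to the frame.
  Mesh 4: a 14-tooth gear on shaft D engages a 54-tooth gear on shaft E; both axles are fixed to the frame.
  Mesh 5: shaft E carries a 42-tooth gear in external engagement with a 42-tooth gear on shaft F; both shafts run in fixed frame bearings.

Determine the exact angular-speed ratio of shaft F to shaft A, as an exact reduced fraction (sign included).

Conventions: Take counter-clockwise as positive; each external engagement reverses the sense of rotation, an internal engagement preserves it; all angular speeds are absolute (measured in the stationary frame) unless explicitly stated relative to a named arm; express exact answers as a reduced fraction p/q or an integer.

-799/2430

class = fixed-axis compound train [5 meshes; 5 ratios multiply, 5 sense flips]
mesh 1 [94T→56T]: running ratio 47/28, sense −
mesh 2 [68T→90T]: running ratio 799/630, sense +
mesh 3 [73T→73T]: running ratio 799/630, sense −
mesh 4 [14T→54T]: running ratio 799/2430, sense +
mesh 5 [42T→42T]: running ratio 799/2430, sense −
ω_out/ω_in = -799/2430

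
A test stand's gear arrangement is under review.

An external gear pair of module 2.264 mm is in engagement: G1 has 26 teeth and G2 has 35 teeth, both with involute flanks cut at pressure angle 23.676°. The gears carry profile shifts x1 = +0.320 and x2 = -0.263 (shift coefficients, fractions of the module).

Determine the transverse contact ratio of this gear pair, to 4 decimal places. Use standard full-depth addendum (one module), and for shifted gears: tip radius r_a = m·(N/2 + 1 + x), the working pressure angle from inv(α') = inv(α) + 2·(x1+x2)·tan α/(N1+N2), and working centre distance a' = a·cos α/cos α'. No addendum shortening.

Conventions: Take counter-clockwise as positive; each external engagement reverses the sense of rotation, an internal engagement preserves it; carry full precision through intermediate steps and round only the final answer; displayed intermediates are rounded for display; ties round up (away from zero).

single-mesh involute tooth geometry (26T engaging 35T at module 2.264)
base radii: r_b1 = 26.954734, r_b2 = 36.285219
tip radii: r_a1 = 32.420480, r_a2 = 41.288568
inv(α') = inv(23.676°) + 2·(+0.320-0.263)·tan α/(26+35) = 0.02606509  ⇒  α' = 23.91743°
a' = a·cos α / cos α' = 69.0520·cos 23.676°/cos 23.91743° = 69.180430
action lengths: √(r_a1²−r_b1²) = 18.014711, √(r_a2²−r_b2²) = 19.700982
base pitch p_b = π·m·cos α = 6.513907
CR = (18.014711 + 19.700982 − 69.180430·sin 23.91743°)/6.513907 = 1.484299
contact ratio ≈ 1.4843

1.4843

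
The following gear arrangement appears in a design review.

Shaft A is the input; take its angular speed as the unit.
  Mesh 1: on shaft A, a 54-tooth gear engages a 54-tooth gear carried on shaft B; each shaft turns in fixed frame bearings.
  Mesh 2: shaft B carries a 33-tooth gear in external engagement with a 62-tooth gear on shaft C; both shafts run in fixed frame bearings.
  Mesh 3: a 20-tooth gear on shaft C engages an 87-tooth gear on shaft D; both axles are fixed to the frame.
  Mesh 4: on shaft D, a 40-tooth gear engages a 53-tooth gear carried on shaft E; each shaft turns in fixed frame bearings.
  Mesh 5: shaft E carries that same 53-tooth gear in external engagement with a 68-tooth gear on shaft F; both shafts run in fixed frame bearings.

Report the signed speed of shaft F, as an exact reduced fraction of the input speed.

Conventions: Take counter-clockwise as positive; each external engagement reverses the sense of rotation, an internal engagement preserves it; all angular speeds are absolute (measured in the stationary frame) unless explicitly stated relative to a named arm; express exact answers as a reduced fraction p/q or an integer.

5-mesh fixed-axis compound train (all bearings frame-fixed)
mesh 1 [54T→54T]: |ω|/ω_in = 1×54/54 = 1, sense flips to −
mesh 2 [33T→62T]: |ω|/ω_in = 1×33/62 = 33/62, sense flips to +
mesh 3 [20T→87T]: |ω|/ω_in = (33/62)×20/87 = 110/899, sense flips to −
mesh 4 [40T→53T]: |ω|/ω_in = (110/899)×40/53 = 4400/47647, sense flips to +
mesh 5 [53T→68T]: |ω|/ω_in = (4400/47647)×53/68 = 1100/15283, sense flips to −
signed output speed (× input speed) = -1100/15283

-1100/15283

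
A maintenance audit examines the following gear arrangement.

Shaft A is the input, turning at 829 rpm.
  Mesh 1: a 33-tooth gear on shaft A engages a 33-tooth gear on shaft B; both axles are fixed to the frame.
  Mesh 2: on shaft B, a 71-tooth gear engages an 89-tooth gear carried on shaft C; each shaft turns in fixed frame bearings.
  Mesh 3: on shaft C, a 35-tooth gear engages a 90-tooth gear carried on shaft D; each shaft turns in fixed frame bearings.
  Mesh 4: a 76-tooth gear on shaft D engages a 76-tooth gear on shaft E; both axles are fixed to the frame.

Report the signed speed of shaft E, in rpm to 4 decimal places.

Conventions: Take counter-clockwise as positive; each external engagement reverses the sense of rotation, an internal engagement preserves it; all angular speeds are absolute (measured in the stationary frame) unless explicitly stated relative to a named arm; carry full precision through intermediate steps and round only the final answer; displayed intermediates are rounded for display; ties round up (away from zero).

class = fixed-axis compound train [4 meshes; 4 ratios multiply, 4 sense flips]
mesh 1 [33T→33T]: ω = 829.0000×33/33 = 829.0000 rpm, sense flips to −
mesh 2 [71T→89T]: ω = 829.0000×71/89 = 661.3371 rpm, sense flips to +
mesh 3 [35T→90T]: ω = 661.3371×35/90 = 257.1866 rpm, sense flips to −
mesh 4 [76T→76T]: ω = 257.1866×76/76 = 257.1866 rpm, sense flips to +
signed output speed = +257.1866 rpm

+257.1866 rpm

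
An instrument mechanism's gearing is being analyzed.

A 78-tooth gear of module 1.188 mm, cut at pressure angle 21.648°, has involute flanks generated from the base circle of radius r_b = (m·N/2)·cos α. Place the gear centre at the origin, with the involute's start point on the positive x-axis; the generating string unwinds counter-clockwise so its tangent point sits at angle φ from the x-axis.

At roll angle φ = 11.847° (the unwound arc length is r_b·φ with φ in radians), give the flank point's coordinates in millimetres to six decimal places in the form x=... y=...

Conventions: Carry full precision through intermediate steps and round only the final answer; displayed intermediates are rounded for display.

x=43.974854 y=0.126355

single-mesh involute tooth geometry (78T wheel at module 1.188)
pitch radius r_p = m·N/2 = 1.188·78/2 = 46.332000
base radius r_b = r_p·cos α = 46.332000·cos 21.648° = 43.064100
roll angle φ = 11.847° = 0.20676916 rad
x = r_b·(cos φ + φ·sin φ) = 43.974854
y = r_b·(sin φ − φ·cos φ) = 0.126355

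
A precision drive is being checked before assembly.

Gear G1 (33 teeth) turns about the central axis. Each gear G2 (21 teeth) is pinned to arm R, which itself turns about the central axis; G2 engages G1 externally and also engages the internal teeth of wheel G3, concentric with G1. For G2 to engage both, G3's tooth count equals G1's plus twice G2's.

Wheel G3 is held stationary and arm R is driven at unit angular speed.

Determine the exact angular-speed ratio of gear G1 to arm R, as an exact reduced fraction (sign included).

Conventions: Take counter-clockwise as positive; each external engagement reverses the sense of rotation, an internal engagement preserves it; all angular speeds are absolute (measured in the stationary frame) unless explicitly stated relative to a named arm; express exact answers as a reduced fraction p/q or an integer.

topology: planetary set — G1 33T / G2 21T / G3 75T, arm = carrier (Willis)
ring teeth: 33 + 2·21 = 75
33(ω_sun−ω_arm) = −75(ω_ring−ω_arm),  ω_ring = 0, ω_arm = 1
ω_sun = 1 − (75/33)(0−1) = 36/11
ω_out/ω_in = 36/11

36/11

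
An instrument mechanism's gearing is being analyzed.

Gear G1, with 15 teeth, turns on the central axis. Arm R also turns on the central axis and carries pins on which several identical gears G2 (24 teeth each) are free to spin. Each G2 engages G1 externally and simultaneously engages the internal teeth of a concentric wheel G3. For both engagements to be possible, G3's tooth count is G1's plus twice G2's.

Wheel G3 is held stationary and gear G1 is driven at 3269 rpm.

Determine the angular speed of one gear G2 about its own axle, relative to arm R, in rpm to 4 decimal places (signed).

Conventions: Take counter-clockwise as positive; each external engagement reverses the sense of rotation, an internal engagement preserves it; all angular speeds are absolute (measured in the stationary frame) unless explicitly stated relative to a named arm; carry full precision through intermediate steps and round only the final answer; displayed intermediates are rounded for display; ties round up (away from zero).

-1650.2163 rpm

recognized (axles ride arm R): planetary set, 15/24/63 teeth
normalise by the input: solve with ω_sun = 1, then scale by 3269 rpm
ring teeth: 15 + 2·24 = 63
15(ω_sun−ω_arm) = −63(ω_ring−ω_arm),  ω_ring = 0, ω_sun = 1
15(1−ω_arm) = −63(0−ω_arm)  ⇒  78·ω_arm = 15  ⇒  ω_arm = 5/26
sun–planet mesh: 15·(1−5/26) = −24·(ω_p−ω_arm)  ⇒  ω_p−ω_arm = -105/208
scale: ω_p−ω_arm = -105/208 × 3269 rpm = -1650.2163 rpm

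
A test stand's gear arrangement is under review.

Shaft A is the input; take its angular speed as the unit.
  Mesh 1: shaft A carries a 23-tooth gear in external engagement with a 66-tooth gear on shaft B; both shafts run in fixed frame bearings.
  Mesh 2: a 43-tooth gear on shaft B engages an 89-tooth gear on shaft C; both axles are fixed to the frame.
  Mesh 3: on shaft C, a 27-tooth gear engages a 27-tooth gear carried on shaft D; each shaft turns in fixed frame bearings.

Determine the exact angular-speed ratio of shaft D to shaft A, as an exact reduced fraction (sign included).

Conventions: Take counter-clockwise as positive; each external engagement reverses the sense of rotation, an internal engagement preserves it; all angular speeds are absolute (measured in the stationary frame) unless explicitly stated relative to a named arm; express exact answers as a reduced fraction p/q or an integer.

class = fixed-axis compound train [3 meshes; 3 ratios multiply, 3 sense flips]
mesh 1 [23T→66T]: running ratio 23/66, sense −
mesh 2 [43T→89T]: running ratio 989/5874, sense +
mesh 3 [27T→27T]: running ratio 989/5874, sense −
ω_out/ω_in = -989/5874

-989/5874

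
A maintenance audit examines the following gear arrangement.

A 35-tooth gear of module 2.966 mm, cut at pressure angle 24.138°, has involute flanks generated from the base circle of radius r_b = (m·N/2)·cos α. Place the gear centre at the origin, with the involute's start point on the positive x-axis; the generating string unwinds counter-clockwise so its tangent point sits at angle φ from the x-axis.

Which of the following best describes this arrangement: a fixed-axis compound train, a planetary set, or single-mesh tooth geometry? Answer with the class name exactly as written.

single-mesh tooth geometry

recognized (one wheel, involute flank): single-mesh tooth geometry, m = 2.966, N = 35
classification: single-mesh tooth geometry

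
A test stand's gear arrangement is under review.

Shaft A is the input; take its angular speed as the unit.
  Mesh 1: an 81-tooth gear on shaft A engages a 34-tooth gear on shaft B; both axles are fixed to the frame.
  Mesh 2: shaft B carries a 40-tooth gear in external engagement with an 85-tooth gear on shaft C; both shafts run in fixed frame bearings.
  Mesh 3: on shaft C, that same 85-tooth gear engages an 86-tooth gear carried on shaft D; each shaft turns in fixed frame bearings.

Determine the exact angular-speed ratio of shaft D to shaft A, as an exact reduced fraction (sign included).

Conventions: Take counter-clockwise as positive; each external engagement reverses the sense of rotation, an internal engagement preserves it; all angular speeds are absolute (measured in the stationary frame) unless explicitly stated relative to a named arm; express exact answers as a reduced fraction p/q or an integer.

-810/731

class = fixed-axis compound train [3 meshes; 3 ratios multiply, 3 sense flips]
mesh 1 [81T→34T]: running ratio 81/34, sense −
mesh 2 [40T→85T]: running ratio 324/289, sense +
mesh 3 [85T→86T]: running ratio 810/731, sense −
ω_out/ω_in = -810/731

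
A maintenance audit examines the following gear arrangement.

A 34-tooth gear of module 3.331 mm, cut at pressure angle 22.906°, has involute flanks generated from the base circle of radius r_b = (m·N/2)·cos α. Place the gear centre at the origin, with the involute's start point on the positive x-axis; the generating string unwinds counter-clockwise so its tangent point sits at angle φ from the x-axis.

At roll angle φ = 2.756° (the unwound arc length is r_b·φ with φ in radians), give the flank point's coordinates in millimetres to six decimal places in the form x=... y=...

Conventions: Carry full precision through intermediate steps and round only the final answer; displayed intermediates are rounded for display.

class = single-mesh tooth geometry [base-circle involute, m = 3.331, 34T]
pitch radius r_p = m·N/2 = 3.331·34/2 = 56.627000
base radius r_b = r_p·cos α = 56.627000·cos 22.906° = 52.161658
roll angle φ = 2.756° = 0.04810127 rad
x = r_b·(cos φ + φ·sin φ) = 52.221967
y = r_b·(sin φ − φ·cos φ) = 0.001935

x=52.221967 y=0.001935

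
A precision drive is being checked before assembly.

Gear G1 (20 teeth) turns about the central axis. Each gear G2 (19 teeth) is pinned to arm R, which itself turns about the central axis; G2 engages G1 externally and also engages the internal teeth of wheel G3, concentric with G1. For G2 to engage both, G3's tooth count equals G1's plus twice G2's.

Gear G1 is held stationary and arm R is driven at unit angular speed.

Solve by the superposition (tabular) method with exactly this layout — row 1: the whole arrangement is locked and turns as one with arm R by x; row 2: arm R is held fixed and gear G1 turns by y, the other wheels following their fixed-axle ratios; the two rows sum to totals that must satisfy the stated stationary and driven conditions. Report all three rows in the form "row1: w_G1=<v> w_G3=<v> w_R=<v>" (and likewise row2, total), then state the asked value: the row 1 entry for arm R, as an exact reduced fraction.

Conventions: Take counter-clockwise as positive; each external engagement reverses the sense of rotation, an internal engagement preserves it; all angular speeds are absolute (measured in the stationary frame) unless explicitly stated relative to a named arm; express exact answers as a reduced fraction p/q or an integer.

row1: w_G1=1 w_G3=1 w_R=1
row2: w_G1=-1 w_G3=10/29 w_R=0
total: w_G1=0 w_G3=39/29 w_R=1
asked value: 1

planetary set (20T centre, 19T on arm, 58T internal) — Willis relation
row 1: whole set turns with the arm by x
row 2 (arm held, sun turns y): ω_ring = −(20/58)·y, ω_arm = 0
boundary: total ω_sun = x + y = 0 and total ω_arm = x = 1  ⇒  y = -1, x = 1
row 2 ring = −(20/58)·(-1) = 10/29
totals (row 1 + row 2): sun 1 + (-1) = 0, ring 1 + 10/29 = 39/29, arm 1 + 0 = 1
asked cell (row1, arm) = 1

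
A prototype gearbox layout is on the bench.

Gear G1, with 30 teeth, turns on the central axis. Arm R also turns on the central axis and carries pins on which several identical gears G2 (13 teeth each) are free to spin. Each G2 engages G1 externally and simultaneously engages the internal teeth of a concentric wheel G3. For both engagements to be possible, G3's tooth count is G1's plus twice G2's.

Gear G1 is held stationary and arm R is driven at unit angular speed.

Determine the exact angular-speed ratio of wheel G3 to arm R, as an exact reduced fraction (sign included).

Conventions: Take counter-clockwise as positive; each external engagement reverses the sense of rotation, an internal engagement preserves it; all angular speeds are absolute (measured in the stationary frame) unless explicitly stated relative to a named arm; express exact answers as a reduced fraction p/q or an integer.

43/28

planetary set (30T centre, 13T on arm, 56T internal) — Willis relation
ring teeth: 30 + 2·13 = 56
30(ω_sun−ω_arm) = −56(ω_ring−ω_arm),  ω_sun = 0, ω_arm = 1
ω_ring = 1 − (30/56)(0−1) = 43/28
ω_out/ω_in = 43/28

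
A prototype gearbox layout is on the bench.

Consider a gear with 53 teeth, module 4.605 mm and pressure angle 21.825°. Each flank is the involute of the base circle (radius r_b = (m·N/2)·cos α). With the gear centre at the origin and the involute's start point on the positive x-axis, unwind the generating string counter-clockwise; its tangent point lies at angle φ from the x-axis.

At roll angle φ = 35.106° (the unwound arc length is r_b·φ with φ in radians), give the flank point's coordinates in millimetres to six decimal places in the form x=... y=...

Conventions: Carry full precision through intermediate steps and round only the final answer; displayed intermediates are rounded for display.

x=132.595939 y=8.364445

class = single-mesh tooth geometry [base-circle involute, m = 4.605, 53T]
pitch radius r_p = m·N/2 = 4.605·53/2 = 122.032500
base radius r_b = r_p·cos α = 122.032500·cos 21.825° = 113.285662
roll angle φ = 35.106° = 0.61271529 rad
x = r_b·(cos φ + φ·sin φ) = 132.595939
y = r_b·(sin φ − φ·cos φ) = 8.364445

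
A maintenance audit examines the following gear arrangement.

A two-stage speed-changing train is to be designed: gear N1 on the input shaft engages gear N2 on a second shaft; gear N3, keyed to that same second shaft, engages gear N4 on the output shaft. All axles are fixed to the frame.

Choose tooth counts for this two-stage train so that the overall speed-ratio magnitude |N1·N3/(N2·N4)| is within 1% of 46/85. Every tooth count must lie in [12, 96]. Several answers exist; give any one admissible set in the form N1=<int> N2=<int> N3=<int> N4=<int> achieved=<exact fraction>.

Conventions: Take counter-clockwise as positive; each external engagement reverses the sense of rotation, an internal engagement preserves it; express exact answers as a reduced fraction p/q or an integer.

design class (target 46/85): fixed-axis compound train
target = 46/85 in lowest terms: an exact hit needs N1·N3 = k·46 and N2·N4 = k·85 for one integer k, every count in [12, 96]; additionally prefer no 1:1 stage (N1 ≠ N2, N3 ≠ N4)
k = 1…5: no 1:1-free in-range split of k·46 and k·85 into factor pairs; take k = 6
k = 6: N1·N3 = 276 = 12·23, N2·N4 = 510 = 15·34
achieved = 12·23/(15·34) = 46/85; |achieved − target| = 0 ≤ 23/4250 ✓

N1=12 N2=15 N3=23 N4=34 achieved=46/85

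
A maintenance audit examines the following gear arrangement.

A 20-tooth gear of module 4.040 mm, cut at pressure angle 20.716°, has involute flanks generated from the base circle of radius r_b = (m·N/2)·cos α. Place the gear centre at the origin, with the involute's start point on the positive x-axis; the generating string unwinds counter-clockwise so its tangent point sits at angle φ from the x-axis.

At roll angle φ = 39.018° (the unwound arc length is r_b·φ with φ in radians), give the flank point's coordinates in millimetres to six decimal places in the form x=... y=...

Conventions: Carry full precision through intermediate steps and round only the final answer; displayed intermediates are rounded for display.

x=45.560060 y=3.796500

recognized (one wheel, involute flank): single-mesh tooth geometry, m = 4.040, N = 20
pitch radius r_p = m·N/2 = 4.040·20/2 = 40.400000
base radius r_b = r_p·cos α = 40.400000·cos 20.716° = 37.787950
roll angle φ = 39.018° = 0.68099257 rad
x = r_b·(cos φ + φ·sin φ) = 45.560060
y = r_b·(sin φ − φ·cos φ) = 3.796500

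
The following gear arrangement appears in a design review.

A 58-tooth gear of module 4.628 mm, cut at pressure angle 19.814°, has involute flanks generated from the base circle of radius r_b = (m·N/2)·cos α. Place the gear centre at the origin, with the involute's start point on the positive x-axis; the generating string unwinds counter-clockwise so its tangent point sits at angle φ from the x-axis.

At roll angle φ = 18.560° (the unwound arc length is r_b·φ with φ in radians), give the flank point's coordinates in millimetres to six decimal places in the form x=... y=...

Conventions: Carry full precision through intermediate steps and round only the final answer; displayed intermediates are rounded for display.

single-mesh involute tooth geometry (58T wheel at module 4.628)
pitch radius r_p = m·N/2 = 4.628·58/2 = 134.212000
base radius r_b = r_p·cos α = 134.212000·cos 19.814° = 126.266377
roll angle φ = 18.560° = 0.32393311 rad
x = r_b·(cos φ + φ·sin φ) = 132.718333
y = r_b·(sin φ − φ·cos φ) = 1.415691

x=132.718333 y=1.415691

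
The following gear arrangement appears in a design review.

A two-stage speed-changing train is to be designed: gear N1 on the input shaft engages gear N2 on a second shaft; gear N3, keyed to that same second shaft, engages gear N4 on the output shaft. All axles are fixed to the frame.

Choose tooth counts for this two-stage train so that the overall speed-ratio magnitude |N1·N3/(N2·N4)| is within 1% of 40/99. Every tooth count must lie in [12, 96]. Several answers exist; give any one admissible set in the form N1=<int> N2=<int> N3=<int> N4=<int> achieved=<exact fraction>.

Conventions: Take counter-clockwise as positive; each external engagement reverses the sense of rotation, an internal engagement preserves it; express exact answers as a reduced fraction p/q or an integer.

N1=12 N2=18 N3=20 N4=33 achieved=40/99

design class (target 40/99): fixed-axis compound train
target = 40/99 in lowest terms: an exact hit needs N1·N3 = k·40 and N2·N4 = k·99 for one integer k, every count in [12, 96]; additionally prefer no 1:1 stage (N1 ≠ N2, N3 ≠ N4)
k = 1…5: no 1:1-free in-range split of k·40 and k·99 into factor pairs; take k = 6
k = 6: N1·N3 = 240 = 12·20, N2·N4 = 594 = 18·33
achieved = 12·20/(18·33) = 40/99; |achieved − target| = 0 ≤ 2/495 ✓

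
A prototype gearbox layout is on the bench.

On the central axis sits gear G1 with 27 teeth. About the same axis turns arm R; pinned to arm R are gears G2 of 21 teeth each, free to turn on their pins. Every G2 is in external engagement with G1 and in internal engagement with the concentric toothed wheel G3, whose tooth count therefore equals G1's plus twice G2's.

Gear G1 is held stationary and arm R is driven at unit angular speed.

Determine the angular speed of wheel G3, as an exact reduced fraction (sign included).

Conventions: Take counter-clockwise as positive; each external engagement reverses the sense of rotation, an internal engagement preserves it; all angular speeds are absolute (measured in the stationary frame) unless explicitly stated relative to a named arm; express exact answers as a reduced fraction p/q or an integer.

32/23

topology: planetary set — G1 27T / G2 21T / G3 69T, arm = carrier (Willis)
ring teeth: 27 + 2·21 = 69
27(ω_sun−ω_arm) = −69(ω_ring−ω_arm),  ω_sun = 0, ω_arm = 1
ω_ring = 1 − (27/69)(0−1) = 32/23
exact speed ratio = 32/23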